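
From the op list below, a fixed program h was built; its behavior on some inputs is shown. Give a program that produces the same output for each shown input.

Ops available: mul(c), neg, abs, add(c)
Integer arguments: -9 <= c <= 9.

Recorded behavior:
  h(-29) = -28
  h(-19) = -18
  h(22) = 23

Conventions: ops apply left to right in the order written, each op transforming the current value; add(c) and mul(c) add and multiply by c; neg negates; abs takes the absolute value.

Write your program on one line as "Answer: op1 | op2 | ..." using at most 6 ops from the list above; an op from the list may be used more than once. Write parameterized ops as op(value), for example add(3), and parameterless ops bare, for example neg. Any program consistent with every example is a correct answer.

neg | add(2) | add(3) | neg | add(6)

Check, running the answer program on each example:
  -29 -> 29 -> 31 -> 34 -> -34 -> -28
  -19 -> 19 -> 21 -> 24 -> -24 -> -18
  22 -> -22 -> -20 -> -17 -> 17 -> 23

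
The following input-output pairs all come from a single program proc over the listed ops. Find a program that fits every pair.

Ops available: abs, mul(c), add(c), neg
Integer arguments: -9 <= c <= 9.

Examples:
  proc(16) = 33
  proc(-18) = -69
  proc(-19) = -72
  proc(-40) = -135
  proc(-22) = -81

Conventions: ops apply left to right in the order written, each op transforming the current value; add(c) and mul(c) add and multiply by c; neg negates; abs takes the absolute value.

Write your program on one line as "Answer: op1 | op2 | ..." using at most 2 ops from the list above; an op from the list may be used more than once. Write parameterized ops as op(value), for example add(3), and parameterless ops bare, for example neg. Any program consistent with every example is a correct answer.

add(-5) | mul(3)

Check, running the answer program on each example:
  16 -> 11 -> 33
  -18 -> -23 -> -69
  -19 -> -24 -> -72
  -40 -> -45 -> -135
  -22 -> -27 -> -81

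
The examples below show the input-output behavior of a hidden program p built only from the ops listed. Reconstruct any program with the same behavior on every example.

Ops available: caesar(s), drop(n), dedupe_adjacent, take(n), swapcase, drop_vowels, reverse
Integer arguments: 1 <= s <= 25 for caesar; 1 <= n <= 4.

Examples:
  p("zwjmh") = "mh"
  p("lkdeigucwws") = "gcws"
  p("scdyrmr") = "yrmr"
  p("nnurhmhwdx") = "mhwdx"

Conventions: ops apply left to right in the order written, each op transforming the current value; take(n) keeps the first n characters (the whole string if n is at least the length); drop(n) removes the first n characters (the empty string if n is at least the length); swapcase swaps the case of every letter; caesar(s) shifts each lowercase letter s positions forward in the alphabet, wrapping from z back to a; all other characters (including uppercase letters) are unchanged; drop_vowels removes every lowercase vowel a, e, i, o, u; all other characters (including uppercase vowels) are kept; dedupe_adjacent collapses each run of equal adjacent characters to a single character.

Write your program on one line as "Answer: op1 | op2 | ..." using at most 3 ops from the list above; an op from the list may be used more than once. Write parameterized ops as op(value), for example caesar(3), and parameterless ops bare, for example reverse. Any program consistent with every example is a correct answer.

dedupe_adjacent | drop_vowels | drop(3)

Check, running the answer program on each example:
  "zwjmh" -> "zwjmh" -> "zwjmh" -> "mh"
  "lkdeigucwws" -> "lkdeigucws" -> "lkdgcws" -> "gcws"
  "scdyrmr" -> "scdyrmr" -> "scdyrmr" -> "yrmr"
  "nnurhmhwdx" -> "nurhmhwdx" -> "nrhmhwdx" -> "mhwdx"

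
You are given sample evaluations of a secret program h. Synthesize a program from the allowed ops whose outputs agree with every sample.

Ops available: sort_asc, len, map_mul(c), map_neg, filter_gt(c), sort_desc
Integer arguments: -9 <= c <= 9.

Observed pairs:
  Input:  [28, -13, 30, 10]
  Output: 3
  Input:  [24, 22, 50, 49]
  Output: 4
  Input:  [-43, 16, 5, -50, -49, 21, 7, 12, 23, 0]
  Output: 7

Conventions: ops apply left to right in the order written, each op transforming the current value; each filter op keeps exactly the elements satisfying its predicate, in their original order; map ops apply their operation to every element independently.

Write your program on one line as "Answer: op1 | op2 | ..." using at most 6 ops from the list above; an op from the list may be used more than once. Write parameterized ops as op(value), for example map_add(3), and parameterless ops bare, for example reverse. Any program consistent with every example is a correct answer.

sort_asc | filter_gt(-8) | map_mul(-4) | sort_asc | len

Check, running the answer program on each example:
  [28, -13, 30, 10] -> [-13, 10, 28, 30] -> [10, 28, 30] -> [-40, -112, -120] -> [-120, -112, -40] -> 3
  [24, 22, 50, 49] -> [22, 24, 49, 50] -> [22, 24, 49, 50] -> [-88, -96, -196, -200] -> [-200, -196, -96, -88] -> 4
  [-43, 16, 5, -50, -49, 21, 7, 12, 23, 0] -> [-50, -49, -43, 0, 5, 7, 12, 16, 21, 23] -> [0, 5, 7, 12, 16, 21, 23] -> [0, -20, -28, -48, -64, -84, -92] -> [-92, -84, -64, -48, -28, -20, 0] -> 7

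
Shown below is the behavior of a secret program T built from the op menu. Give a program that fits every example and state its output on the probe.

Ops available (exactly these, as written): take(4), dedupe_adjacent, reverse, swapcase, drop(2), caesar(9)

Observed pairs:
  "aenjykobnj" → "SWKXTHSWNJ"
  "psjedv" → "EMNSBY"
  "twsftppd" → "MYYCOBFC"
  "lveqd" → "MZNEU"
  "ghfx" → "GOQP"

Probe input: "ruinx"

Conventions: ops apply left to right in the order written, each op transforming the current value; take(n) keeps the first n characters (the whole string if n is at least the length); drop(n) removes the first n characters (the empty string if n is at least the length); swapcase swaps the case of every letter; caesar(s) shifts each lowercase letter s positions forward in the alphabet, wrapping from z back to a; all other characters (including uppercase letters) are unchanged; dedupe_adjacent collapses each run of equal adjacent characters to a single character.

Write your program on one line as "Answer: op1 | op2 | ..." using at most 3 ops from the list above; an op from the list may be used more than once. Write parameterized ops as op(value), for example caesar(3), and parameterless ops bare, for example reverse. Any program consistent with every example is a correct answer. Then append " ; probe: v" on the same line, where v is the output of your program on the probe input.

reverse | caesar(9) | swapcase ; probe: "GWRDA"

Check, running the answer program on each example:
  "aenjykobnj" -> "jnbokyjnea" -> "swkxthswnj" -> "SWKXTHSWNJ"
  "psjedv" -> "vdejsp" -> "emnsby" -> "EMNSBY"
  "twsftppd" -> "dpptfswt" -> "myycobfc" -> "MYYCOBFC"
  "lveqd" -> "dqevl" -> "mzneu" -> "MZNEU"
  "ghfx" -> "xfhg" -> "goqp" -> "GOQP"
  probe: "ruinx" -> "xniur" -> "gwrda" -> "GWRDA"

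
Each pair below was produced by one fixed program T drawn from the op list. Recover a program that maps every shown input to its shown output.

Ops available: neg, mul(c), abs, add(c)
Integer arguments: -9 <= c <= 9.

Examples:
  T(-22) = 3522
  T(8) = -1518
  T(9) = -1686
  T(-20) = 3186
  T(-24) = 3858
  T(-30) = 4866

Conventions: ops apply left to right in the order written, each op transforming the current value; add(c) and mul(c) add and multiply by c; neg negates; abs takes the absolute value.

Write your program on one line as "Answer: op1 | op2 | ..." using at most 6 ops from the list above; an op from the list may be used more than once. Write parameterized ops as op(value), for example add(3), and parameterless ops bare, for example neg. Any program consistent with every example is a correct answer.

mul(-8) | add(-8) | mul(-3) | mul(-7) | add(-6)

Check, running the answer program on each example:
  -22 -> 176 -> 168 -> -504 -> 3528 -> 3522
  8 -> -64 -> -72 -> 216 -> -1512 -> -1518
  9 -> -72 -> -80 -> 240 -> -1680 -> -1686
  -20 -> 160 -> 152 -> -456 -> 3192 -> 3186
  -24 -> 192 -> 184 -> -552 -> 3864 -> 3858
  -30 -> 240 -> 232 -> -696 -> 4872 -> 4866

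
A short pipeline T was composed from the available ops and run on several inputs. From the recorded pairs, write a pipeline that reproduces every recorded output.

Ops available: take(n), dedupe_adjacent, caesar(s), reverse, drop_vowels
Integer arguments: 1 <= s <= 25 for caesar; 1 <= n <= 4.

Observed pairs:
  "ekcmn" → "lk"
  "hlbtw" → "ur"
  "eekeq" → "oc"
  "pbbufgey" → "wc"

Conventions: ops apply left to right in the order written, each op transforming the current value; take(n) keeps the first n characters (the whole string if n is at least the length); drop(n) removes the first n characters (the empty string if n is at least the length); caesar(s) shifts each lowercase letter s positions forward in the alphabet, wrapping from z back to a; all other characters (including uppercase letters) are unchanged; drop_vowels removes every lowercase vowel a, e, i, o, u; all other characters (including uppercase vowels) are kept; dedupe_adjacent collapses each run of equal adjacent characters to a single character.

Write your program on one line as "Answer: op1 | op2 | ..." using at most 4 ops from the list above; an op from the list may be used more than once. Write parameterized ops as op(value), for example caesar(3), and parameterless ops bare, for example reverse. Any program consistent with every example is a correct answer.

reverse | caesar(24) | take(2)

Check, running the answer program on each example:
  "ekcmn" -> "nmcke" -> "lkaic" -> "lk"
  "hlbtw" -> "wtblh" -> "urzjf" -> "ur"
  "eekeq" -> "qekee" -> "ocicc" -> "oc"
  "pbbufgey" -> "yegfubbp" -> "wcedszzn" -> "wc"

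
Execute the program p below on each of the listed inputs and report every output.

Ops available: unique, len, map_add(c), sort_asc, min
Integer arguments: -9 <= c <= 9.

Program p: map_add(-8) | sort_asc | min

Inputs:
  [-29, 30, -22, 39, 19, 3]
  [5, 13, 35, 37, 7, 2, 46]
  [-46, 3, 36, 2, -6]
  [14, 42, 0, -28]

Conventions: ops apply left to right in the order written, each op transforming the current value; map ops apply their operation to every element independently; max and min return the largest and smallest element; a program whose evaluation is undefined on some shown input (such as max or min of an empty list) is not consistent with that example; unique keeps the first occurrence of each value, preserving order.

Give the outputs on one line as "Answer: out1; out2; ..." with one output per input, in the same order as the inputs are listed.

-37; -6; -54; -36

Execution, op by op:
  [-29, 30, -22, 39, 19, 3] -> [-37, 22, -30, 31, 11, -5] -> [-37, -30, -5, 11, 22, 31] -> -37
  [5, 13, 35, 37, 7, 2, 46] -> [-3, 5, 27, 29, -1, -6, 38] -> [-6, -3, -1, 5, 27, 29, 38] -> -6
  [-46, 3, 36, 2, -6] -> [-54, -5, 28, -6, -14] -> [-54, -14, -6, -5, 28] -> -54
  [14, 42, 0, -28] -> [6, 34, -8, -36] -> [-36, -8, 6, 34] -> -36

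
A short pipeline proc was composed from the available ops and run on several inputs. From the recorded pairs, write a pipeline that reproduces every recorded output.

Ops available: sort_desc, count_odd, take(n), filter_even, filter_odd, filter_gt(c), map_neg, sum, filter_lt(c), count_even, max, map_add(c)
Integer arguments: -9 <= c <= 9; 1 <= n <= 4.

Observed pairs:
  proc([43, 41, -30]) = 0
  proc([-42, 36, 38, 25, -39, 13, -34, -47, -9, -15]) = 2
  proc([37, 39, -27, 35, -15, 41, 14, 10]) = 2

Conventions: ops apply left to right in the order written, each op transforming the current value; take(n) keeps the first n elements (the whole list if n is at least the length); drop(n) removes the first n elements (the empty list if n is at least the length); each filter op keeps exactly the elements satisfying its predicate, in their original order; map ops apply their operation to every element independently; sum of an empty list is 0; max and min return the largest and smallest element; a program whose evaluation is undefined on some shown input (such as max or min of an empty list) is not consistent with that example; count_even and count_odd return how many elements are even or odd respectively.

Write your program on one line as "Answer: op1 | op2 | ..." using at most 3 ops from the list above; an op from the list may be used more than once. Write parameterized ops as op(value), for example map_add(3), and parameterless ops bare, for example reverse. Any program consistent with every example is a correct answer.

filter_gt(-2) | map_add(4) | count_even

Check, running the answer program on each example:
  [43, 41, -30] -> [43, 41] -> [47, 45] -> 0
  [-42, 36, 38, 25, -39, 13, -34, -47, -9, -15] -> [36, 38, 25, 13] -> [40, 42, 29, 17] -> 2
  [37, 39, -27, 35, -15, 41, 14, 10] -> [37, 39, 35, 41, 14, 10] -> [41, 43, 39, 45, 18, 14] -> 2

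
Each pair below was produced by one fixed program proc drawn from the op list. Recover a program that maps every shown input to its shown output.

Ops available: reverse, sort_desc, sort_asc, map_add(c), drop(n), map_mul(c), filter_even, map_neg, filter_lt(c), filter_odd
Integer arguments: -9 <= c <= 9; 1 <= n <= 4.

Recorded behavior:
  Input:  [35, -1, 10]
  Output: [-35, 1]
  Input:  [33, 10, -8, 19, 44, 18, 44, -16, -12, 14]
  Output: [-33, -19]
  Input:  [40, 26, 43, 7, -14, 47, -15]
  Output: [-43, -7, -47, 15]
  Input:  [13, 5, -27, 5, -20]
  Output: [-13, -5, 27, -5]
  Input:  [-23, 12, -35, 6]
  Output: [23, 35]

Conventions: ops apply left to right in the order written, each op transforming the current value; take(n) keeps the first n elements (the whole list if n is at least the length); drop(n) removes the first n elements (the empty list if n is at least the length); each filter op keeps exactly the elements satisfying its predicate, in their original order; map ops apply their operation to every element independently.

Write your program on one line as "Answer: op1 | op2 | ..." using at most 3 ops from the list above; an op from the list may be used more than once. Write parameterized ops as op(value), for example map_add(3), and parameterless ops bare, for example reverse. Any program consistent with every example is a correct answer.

filter_odd | map_mul(-1)

Check, running the answer program on each example:
  [35, -1, 10] -> [35, -1] -> [-35, 1]
  [33, 10, -8, 19, 44, 18, 44, -16, -12, 14] -> [33, 19] -> [-33, -19]
  [40, 26, 43, 7, -14, 47, -15] -> [43, 7, 47, -15] -> [-43, -7, -47, 15]
  [13, 5, -27, 5, -20] -> [13, 5, -27, 5] -> [-13, -5, 27, -5]
  [-23, 12, -35, 6] -> [-23, -35] -> [23, 35]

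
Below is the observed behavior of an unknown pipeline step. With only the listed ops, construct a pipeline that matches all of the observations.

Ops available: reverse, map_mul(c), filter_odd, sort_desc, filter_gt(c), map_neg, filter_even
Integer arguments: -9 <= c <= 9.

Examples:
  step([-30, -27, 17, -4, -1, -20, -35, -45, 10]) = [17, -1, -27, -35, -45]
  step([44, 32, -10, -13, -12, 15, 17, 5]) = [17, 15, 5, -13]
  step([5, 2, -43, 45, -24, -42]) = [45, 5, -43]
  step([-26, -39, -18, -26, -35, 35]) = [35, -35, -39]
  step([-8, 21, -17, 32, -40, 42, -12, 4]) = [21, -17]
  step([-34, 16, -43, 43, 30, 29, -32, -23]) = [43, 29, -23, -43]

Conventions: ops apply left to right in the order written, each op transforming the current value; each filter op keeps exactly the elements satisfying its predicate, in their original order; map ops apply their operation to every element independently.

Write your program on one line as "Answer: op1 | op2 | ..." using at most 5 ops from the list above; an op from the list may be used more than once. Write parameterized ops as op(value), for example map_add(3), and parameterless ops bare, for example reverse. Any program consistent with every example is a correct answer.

reverse | filter_odd | reverse | sort_desc

Check, running the answer program on each example:
  [-30, -27, 17, -4, -1, -20, -35, -45, 10] -> [10, -45, -35, -20, -1, -4, 17, -27, -30] -> [-45, -35, -1, 17, -27] -> [-27, 17, -1, -35, -45] -> [17, -1, -27, -35, -45]
  [44, 32, -10, -13, -12, 15, 17, 5] -> [5, 17, 15, -12, -13, -10, 32, 44] -> [5, 17, 15, -13] -> [-13, 15, 17, 5] -> [17, 15, 5, -13]
  [5, 2, -43, 45, -24, -42] -> [-42, -24, 45, -43, 2, 5] -> [45, -43, 5] -> [5, -43, 45] -> [45, 5, -43]
  [-26, -39, -18, -26, -35, 35] -> [35, -35, -26, -18, -39, -26] -> [35, -35, -39] -> [-39, -35, 35] -> [35, -35, -39]
  [-8, 21, -17, 32, -40, 42, -12, 4] -> [4, -12, 42, -40, 32, -17, 21, -8] -> [-17, 21] -> [21, -17] -> [21, -17]
  [-34, 16, -43, 43, 30, 29, -32, -23] -> [-23, -32, 29, 30, 43, -43, 16, -34] -> [-23, 29, 43, -43] -> [-43, 43, 29, -23] -> [43, 29, -23, -43]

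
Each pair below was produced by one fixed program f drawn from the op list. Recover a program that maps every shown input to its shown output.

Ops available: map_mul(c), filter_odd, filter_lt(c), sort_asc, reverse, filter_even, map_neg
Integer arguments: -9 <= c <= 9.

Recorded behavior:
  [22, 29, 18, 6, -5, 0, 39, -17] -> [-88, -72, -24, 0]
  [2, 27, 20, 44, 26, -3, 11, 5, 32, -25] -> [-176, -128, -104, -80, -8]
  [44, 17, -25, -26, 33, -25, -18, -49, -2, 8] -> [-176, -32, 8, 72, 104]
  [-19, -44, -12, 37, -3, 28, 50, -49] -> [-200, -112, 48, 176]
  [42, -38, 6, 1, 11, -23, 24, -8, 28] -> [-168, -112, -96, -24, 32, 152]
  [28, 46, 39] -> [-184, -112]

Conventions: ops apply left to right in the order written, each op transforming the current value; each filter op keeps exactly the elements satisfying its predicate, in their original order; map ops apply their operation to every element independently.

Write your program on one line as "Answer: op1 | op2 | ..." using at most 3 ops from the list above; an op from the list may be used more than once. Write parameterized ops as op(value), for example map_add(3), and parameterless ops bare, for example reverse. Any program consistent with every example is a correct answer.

filter_even | map_mul(-4) | sort_asc

Check, running the answer program on each example:
  [22, 29, 18, 6, -5, 0, 39, -17] -> [22, 18, 6, 0] -> [-88, -72, -24, 0] -> [-88, -72, -24, 0]
  [2, 27, 20, 44, 26, -3, 11, 5, 32, -25] -> [2, 20, 44, 26, 32] -> [-8, -80, -176, -104, -128] -> [-176, -128, -104, -80, -8]
  [44, 17, -25, -26, 33, -25, -18, -49, -2, 8] -> [44, -26, -18, -2, 8] -> [-176, 104, 72, 8, -32] -> [-176, -32, 8, 72, 104]
  [-19, -44, -12, 37, -3, 28, 50, -49] -> [-44, -12, 28, 50] -> [176, 48, -112, -200] -> [-200, -112, 48, 176]
  [42, -38, 6, 1, 11, -23, 24, -8, 28] -> [42, -38, 6, 24, -8, 28] -> [-168, 152, -24, -96, 32, -112] -> [-168, -112, -96, -24, 32, 152]
  [28, 46, 39] -> [28, 46] -> [-112, -184] -> [-184, -112]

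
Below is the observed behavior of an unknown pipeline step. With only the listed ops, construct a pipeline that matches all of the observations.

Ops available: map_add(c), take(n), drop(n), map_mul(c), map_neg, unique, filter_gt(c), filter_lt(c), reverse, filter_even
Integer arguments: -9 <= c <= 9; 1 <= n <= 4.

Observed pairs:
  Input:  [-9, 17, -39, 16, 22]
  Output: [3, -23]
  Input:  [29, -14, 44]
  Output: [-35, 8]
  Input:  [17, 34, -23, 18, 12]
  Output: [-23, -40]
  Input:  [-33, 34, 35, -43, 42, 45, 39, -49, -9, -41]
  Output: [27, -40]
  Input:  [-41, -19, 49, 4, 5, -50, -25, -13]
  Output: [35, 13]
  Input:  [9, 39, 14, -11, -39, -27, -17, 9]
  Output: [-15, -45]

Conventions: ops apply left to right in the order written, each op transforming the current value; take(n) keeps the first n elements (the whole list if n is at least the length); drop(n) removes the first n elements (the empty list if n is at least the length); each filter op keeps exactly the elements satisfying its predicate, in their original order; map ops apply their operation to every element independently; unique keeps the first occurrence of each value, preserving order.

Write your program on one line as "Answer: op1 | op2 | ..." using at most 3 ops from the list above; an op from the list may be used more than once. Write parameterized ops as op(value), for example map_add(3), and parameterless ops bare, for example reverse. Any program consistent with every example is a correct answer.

map_add(6) | take(2) | map_neg

Check, running the answer program on each example:
  [-9, 17, -39, 16, 22] -> [-3, 23, -33, 22, 28] -> [-3, 23] -> [3, -23]
  [29, -14, 44] -> [35, -8, 50] -> [35, -8] -> [-35, 8]
  [17, 34, -23, 18, 12] -> [23, 40, -17, 24, 18] -> [23, 40] -> [-23, -40]
  [-33, 34, 35, -43, 42, 45, 39, -49, -9, -41] -> [-27, 40, 41, -37, 48, 51, 45, -43, -3, -35] -> [-27, 40] -> [27, -40]
  [-41, -19, 49, 4, 5, -50, -25, -13] -> [-35, -13, 55, 10, 11, -44, -19, -7] -> [-35, -13] -> [35, 13]
  [9, 39, 14, -11, -39, -27, -17, 9] -> [15, 45, 20, -5, -33, -21, -11, 15] -> [15, 45] -> [-15, -45]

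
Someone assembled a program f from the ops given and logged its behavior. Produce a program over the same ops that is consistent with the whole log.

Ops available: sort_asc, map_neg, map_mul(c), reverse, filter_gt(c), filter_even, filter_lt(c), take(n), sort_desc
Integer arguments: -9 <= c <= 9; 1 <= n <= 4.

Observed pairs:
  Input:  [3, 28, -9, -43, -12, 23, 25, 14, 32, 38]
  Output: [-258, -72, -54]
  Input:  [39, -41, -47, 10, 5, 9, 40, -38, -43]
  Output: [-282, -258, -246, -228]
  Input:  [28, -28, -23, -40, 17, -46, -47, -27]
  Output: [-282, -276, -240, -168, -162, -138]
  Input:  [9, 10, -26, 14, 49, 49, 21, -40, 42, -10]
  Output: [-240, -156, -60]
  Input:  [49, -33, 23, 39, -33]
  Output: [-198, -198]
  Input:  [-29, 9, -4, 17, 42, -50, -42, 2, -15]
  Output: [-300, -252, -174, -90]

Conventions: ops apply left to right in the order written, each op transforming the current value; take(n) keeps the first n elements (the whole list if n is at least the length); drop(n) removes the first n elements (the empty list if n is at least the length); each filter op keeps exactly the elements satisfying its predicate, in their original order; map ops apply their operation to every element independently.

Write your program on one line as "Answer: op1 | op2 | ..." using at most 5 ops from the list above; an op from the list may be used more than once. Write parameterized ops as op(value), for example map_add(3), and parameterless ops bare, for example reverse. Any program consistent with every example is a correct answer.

reverse | sort_asc | map_neg | filter_gt(7) | map_mul(-6)

Check, running the answer program on each example:
  [3, 28, -9, -43, -12, 23, 25, 14, 32, 38] -> [38, 32, 14, 25, 23, -12, -43, -9, 28, 3] -> [-43, -12, -9, 3, 14, 23, 25, 28, 32, 38] -> [43, 12, 9, -3, -14, -23, -25, -28, -32, -38] -> [43, 12, 9] -> [-258, -72, -54]
  [39, -41, -47, 10, 5, 9, 40, -38, -43] -> [-43, -38, 40, 9, 5, 10, -47, -41, 39] -> [-47, -43, -41, -38, 5, 9, 10, 39, 40] -> [47, 43, 41, 38, -5, -9, -10, -39, -40] -> [47, 43, 41, 38] -> [-282, -258, -246, -228]
  [28, -28, -23, -40, 17, -46, -47, -27] -> [-27, -47, -46, 17, -40, -23, -28, 28] -> [-47, -46, -40, -28, -27, -23, 17, 28] -> [47, 46, 40, 28, 27, 23, -17, -28] -> [47, 46, 40, 28, 27, 23] -> [-282, -276, -240, -168, -162, -138]
  [9, 10, -26, 14, 49, 49, 21, -40, 42, -10] -> [-10, 42, -40, 21, 49, 49, 14, -26, 10, 9] -> [-40, -26, -10, 9, 10, 14, 21, 42, 49, 49] -> [40, 26, 10, -9, -10, -14, -21, -42, -49, -49] -> [40, 26, 10] -> [-240, -156, -60]
  [49, -33, 23, 39, -33] -> [-33, 39, 23, -33, 49] -> [-33, -33, 23, 39, 49] -> [33, 33, -23, -39, -49] -> [33, 33] -> [-198, -198]
  [-29, 9, -4, 17, 42, -50, -42, 2, -15] -> [-15, 2, -42, -50, 42, 17, -4, 9, -29] -> [-50, -42, -29, -15, -4, 2, 9, 17, 42] -> [50, 42, 29, 15, 4, -2, -9, -17, -42] -> [50, 42, 29, 15] -> [-300, -252, -174, -90]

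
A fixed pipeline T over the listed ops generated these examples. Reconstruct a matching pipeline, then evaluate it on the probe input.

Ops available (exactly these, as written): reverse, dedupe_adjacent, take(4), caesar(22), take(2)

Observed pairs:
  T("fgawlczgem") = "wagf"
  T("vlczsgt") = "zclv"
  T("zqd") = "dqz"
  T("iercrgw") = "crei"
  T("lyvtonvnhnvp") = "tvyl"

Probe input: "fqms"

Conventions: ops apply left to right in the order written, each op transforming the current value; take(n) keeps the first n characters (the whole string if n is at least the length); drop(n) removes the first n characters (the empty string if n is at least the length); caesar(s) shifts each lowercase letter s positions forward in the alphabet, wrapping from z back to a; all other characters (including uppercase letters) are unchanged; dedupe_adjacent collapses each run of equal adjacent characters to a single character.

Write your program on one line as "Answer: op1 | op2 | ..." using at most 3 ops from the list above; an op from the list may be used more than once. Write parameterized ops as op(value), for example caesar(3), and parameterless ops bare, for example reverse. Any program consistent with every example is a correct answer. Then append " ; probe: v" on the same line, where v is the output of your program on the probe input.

take(4) | reverse ; probe: "smqf"

Check, running the answer program on each example:
  "fgawlczgem" -> "fgaw" -> "wagf"
  "vlczsgt" -> "vlcz" -> "zclv"
  "zqd" -> "zqd" -> "dqz"
  "iercrgw" -> "ierc" -> "crei"
  "lyvtonvnhnvp" -> "lyvt" -> "tvyl"
  probe: "fqms" -> "fqms" -> "smqf"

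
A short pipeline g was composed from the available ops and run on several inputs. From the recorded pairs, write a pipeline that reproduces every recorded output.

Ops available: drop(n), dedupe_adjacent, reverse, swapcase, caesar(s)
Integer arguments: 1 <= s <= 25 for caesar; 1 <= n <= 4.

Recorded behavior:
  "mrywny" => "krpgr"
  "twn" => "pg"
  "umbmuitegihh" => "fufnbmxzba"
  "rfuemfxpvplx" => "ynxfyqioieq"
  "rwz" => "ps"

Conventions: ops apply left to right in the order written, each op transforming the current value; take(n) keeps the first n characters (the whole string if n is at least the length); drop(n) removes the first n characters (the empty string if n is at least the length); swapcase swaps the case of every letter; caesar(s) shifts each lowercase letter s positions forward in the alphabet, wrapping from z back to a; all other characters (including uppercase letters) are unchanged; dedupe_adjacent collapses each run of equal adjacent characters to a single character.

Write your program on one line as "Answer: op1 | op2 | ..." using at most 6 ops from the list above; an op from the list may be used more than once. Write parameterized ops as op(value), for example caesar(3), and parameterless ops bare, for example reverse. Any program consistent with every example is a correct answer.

caesar(16) | drop(1) | caesar(24) | dedupe_adjacent | caesar(5)

Check, running the answer program on each example:
  "mrywny" -> "chomdo" -> "homdo" -> "fmkbm" -> "fmkbm" -> "krpgr"
  "twn" -> "jmd" -> "md" -> "kb" -> "kb" -> "pg"
  "umbmuitegihh" -> "kcrckyjuwyxx" -> "crckyjuwyxx" -> "apaiwhsuwvv" -> "apaiwhsuwv" -> "fufnbmxzba"
  "rfuemfxpvplx" -> "hvkucvnflfbn" -> "vkucvnflfbn" -> "tisatldjdzl" -> "tisatldjdzl" -> "ynxfyqioieq"
  "rwz" -> "hmp" -> "mp" -> "kn" -> "kn" -> "ps"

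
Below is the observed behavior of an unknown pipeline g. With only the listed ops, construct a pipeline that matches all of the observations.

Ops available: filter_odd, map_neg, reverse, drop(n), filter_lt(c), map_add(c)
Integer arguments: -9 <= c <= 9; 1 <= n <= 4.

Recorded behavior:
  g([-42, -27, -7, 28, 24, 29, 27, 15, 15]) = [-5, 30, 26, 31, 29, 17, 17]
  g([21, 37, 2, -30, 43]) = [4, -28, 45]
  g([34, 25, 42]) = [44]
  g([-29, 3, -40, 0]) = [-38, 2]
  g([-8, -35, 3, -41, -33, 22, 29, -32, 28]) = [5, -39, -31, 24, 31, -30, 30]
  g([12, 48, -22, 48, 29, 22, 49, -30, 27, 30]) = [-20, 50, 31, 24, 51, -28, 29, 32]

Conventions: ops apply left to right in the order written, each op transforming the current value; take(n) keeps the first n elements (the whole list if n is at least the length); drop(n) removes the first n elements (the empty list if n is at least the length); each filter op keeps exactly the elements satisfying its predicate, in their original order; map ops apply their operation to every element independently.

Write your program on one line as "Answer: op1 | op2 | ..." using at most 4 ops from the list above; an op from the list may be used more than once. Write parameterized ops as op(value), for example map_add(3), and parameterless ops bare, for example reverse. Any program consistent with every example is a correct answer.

drop(2) | map_neg | map_add(-2) | map_neg

Check, running the answer program on each example:
  [-42, -27, -7, 28, 24, 29, 27, 15, 15] -> [-7, 28, 24, 29, 27, 15, 15] -> [7, -28, -24, -29, -27, -15, -15] -> [5, -30, -26, -31, -29, -17, -17] -> [-5, 30, 26, 31, 29, 17, 17]
  [21, 37, 2, -30, 43] -> [2, -30, 43] -> [-2, 30, -43] -> [-4, 28, -45] -> [4, -28, 45]
  [34, 25, 42] -> [42] -> [-42] -> [-44] -> [44]
  [-29, 3, -40, 0] -> [-40, 0] -> [40, 0] -> [38, -2] -> [-38, 2]
  [-8, -35, 3, -41, -33, 22, 29, -32, 28] -> [3, -41, -33, 22, 29, -32, 28] -> [-3, 41, 33, -22, -29, 32, -28] -> [-5, 39, 31, -24, -31, 30, -30] -> [5, -39, -31, 24, 31, -30, 30]
  [12, 48, -22, 48, 29, 22, 49, -30, 27, 30] -> [-22, 48, 29, 22, 49, -30, 27, 30] -> [22, -48, -29, -22, -49, 30, -27, -30] -> [20, -50, -31, -24, -51, 28, -29, -32] -> [-20, 50, 31, 24, 51, -28, 29, 32]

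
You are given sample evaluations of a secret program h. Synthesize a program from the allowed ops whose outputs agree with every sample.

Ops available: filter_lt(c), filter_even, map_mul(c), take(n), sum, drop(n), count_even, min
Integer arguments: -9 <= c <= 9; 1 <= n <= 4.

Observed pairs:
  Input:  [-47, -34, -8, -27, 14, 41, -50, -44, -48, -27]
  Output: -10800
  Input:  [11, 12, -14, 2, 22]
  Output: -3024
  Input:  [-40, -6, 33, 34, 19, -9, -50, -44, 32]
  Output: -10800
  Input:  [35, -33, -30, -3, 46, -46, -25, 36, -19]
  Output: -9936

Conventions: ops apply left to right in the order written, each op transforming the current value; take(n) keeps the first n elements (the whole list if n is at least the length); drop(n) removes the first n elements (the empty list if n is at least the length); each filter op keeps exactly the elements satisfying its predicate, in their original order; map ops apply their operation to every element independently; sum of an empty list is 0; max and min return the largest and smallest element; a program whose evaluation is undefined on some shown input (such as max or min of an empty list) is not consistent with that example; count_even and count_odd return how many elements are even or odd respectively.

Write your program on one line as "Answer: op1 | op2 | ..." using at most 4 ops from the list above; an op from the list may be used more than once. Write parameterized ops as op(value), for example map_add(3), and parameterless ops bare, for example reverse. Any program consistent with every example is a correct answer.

map_mul(8) | map_mul(-9) | map_mul(-3) | min

Check, running the answer program on each example:
  [-47, -34, -8, -27, 14, 41, -50, -44, -48, -27] -> [-376, -272, -64, -216, 112, 328, -400, -352, -384, -216] -> [3384, 2448, 576, 1944, -1008, -2952, 3600, 3168, 3456, 1944] -> [-10152, -7344, -1728, -5832, 3024, 8856, -10800, -9504, -10368, -5832] -> -10800
  [11, 12, -14, 2, 22] -> [88, 96, -112, 16, 176] -> [-792, -864, 1008, -144, -1584] -> [2376, 2592, -3024, 432, 4752] -> -3024
  [-40, -6, 33, 34, 19, -9, -50, -44, 32] -> [-320, -48, 264, 272, 152, -72, -400, -352, 256] -> [2880, 432, -2376, -2448, -1368, 648, 3600, 3168, -2304] -> [-8640, -1296, 7128, 7344, 4104, -1944, -10800, -9504, 6912] -> -10800
  [35, -33, -30, -3, 46, -46, -25, 36, -19] -> [280, -264, -240, -24, 368, -368, -200, 288, -152] -> [-2520, 2376, 2160, 216, -3312, 3312, 1800, -2592, 1368] -> [7560, -7128, -6480, -648, 9936, -9936, -5400, 7776, -4104] -> -9936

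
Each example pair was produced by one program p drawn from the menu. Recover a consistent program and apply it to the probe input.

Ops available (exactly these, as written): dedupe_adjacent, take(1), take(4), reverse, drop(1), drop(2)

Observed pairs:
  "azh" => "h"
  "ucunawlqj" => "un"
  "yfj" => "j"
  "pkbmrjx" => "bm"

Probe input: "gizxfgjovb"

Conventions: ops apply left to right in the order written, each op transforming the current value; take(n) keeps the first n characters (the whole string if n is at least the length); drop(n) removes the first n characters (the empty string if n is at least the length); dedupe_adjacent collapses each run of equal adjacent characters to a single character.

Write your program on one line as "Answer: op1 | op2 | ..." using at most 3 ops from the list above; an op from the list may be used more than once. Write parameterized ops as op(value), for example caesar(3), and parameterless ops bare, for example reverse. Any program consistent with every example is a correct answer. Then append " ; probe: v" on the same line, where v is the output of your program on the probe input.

take(4) | drop(2) ; probe: "zx"

Check, running the answer program on each example:
  "azh" -> "azh" -> "h"
  "ucunawlqj" -> "ucun" -> "un"
  "yfj" -> "yfj" -> "j"
  "pkbmrjx" -> "pkbm" -> "bm"
  probe: "gizxfgjovb" -> "gizx" -> "zx"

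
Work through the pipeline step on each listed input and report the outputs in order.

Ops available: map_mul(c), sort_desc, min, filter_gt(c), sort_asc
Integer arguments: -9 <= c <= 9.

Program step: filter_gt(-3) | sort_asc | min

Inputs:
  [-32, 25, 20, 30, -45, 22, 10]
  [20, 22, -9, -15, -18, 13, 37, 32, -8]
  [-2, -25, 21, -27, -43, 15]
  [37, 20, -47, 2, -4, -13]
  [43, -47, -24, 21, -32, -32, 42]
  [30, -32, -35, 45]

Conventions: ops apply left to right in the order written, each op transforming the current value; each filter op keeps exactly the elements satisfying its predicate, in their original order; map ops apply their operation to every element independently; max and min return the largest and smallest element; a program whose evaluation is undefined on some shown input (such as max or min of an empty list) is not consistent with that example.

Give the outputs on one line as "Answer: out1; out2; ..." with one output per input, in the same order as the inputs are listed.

Execution, op by op:
  [-32, 25, 20, 30, -45, 22, 10] -> [25, 20, 30, 22, 10] -> [10, 20, 22, 25, 30] -> 10
  [20, 22, -9, -15, -18, 13, 37, 32, -8] -> [20, 22, 13, 37, 32] -> [13, 20, 22, 32, 37] -> 13
  [-2, -25, 21, -27, -43, 15] -> [-2, 21, 15] -> [-2, 15, 21] -> -2
  [37, 20, -47, 2, -4, -13] -> [37, 20, 2] -> [2, 20, 37] -> 2
  [43, -47, -24, 21, -32, -32, 42] -> [43, 21, 42] -> [21, 42, 43] -> 21
  [30, -32, -35, 45] -> [30, 45] -> [30, 45] -> 30

10; 13; -2; 2; 21; 30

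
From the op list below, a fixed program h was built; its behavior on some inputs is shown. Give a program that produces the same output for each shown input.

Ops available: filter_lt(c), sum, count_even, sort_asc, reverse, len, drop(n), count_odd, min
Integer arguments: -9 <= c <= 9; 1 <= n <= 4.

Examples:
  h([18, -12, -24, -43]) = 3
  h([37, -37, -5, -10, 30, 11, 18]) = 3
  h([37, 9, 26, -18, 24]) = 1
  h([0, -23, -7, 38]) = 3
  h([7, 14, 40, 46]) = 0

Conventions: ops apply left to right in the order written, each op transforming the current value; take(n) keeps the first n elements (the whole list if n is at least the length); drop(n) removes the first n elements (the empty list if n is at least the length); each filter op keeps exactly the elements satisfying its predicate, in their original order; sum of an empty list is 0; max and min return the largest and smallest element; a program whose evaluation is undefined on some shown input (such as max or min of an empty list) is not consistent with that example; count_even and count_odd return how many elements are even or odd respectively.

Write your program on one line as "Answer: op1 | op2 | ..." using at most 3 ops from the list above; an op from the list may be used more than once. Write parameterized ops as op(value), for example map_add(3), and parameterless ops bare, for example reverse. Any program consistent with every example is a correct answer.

filter_lt(2) | len

Check, running the answer program on each example:
  [18, -12, -24, -43] -> [-12, -24, -43] -> 3
  [37, -37, -5, -10, 30, 11, 18] -> [-37, -5, -10] -> 3
  [37, 9, 26, -18, 24] -> [-18] -> 1
  [0, -23, -7, 38] -> [0, -23, -7] -> 3
  [7, 14, 40, 46] -> [] -> 0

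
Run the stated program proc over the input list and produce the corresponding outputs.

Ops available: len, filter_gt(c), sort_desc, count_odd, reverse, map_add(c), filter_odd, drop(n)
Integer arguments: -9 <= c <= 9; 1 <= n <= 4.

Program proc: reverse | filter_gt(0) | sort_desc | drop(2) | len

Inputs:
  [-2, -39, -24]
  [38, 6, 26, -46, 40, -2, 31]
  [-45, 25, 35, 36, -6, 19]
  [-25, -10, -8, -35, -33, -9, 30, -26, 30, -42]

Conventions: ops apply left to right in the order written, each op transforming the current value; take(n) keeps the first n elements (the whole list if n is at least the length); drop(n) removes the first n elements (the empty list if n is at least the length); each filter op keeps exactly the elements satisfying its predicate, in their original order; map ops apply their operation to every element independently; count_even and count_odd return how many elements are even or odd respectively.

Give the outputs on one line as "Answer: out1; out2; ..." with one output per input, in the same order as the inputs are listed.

Execution, op by op:
  [-2, -39, -24] -> [-24, -39, -2] -> [] -> [] -> [] -> 0
  [38, 6, 26, -46, 40, -2, 31] -> [31, -2, 40, -46, 26, 6, 38] -> [31, 40, 26, 6, 38] -> [40, 38, 31, 26, 6] -> [31, 26, 6] -> 3
  [-45, 25, 35, 36, -6, 19] -> [19, -6, 36, 35, 25, -45] -> [19, 36, 35, 25] -> [36, 35, 25, 19] -> [25, 19] -> 2
  [-25, -10, -8, -35, -33, -9, 30, -26, 30, -42] -> [-42, 30, -26, 30, -9, -33, -35, -8, -10, -25] -> [30, 30] -> [30, 30] -> [] -> 0

0; 3; 2; 0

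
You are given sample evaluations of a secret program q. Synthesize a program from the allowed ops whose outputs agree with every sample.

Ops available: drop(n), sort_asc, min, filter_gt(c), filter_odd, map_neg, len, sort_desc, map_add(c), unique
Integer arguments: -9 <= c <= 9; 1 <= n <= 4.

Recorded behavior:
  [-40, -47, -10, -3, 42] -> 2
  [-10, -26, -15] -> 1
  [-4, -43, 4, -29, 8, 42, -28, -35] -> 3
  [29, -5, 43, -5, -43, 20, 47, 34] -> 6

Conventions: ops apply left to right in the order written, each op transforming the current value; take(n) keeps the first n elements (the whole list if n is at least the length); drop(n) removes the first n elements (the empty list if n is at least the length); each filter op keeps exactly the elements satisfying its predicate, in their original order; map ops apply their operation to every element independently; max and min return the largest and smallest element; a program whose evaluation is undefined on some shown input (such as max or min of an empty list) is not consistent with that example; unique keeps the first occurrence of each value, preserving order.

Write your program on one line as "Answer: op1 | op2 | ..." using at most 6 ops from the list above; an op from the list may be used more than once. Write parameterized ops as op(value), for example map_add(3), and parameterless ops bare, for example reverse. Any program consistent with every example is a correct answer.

sort_asc | map_neg | map_add(6) | filter_odd | len

Check, running the answer program on each example:
  [-40, -47, -10, -3, 42] -> [-47, -40, -10, -3, 42] -> [47, 40, 10, 3, -42] -> [53, 46, 16, 9, -36] -> [53, 9] -> 2
  [-10, -26, -15] -> [-26, -15, -10] -> [26, 15, 10] -> [32, 21, 16] -> [21] -> 1
  [-4, -43, 4, -29, 8, 42, -28, -35] -> [-43, -35, -29, -28, -4, 4, 8, 42] -> [43, 35, 29, 28, 4, -4, -8, -42] -> [49, 41, 35, 34, 10, 2, -2, -36] -> [49, 41, 35] -> 3
  [29, -5, 43, -5, -43, 20, 47, 34] -> [-43, -5, -5, 20, 29, 34, 43, 47] -> [43, 5, 5, -20, -29, -34, -43, -47] -> [49, 11, 11, -14, -23, -28, -37, -41] -> [49, 11, 11, -23, -37, -41] -> 6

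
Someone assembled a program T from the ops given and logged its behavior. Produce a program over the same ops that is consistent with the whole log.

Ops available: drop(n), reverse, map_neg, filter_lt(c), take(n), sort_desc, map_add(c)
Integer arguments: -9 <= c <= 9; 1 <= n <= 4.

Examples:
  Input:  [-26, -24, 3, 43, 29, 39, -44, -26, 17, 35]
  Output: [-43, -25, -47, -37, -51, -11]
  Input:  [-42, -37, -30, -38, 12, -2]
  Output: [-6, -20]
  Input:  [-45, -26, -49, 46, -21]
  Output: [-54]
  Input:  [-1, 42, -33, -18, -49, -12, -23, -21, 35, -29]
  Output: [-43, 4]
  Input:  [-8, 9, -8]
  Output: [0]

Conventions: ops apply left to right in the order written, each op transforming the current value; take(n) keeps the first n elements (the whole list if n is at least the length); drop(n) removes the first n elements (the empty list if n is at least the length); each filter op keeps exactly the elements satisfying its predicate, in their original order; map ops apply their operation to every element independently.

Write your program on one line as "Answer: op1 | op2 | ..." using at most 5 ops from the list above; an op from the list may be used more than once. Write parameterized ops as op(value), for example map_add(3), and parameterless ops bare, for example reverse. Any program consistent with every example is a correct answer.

drop(2) | reverse | map_add(8) | map_neg | filter_lt(9)

Check, running the answer program on each example:
  [-26, -24, 3, 43, 29, 39, -44, -26, 17, 35] -> [3, 43, 29, 39, -44, -26, 17, 35] -> [35, 17, -26, -44, 39, 29, 43, 3] -> [43, 25, -18, -36, 47, 37, 51, 11] -> [-43, -25, 18, 36, -47, -37, -51, -11] -> [-43, -25, -47, -37, -51, -11]
  [-42, -37, -30, -38, 12, -2] -> [-30, -38, 12, -2] -> [-2, 12, -38, -30] -> [6, 20, -30, -22] -> [-6, -20, 30, 22] -> [-6, -20]
  [-45, -26, -49, 46, -21] -> [-49, 46, -21] -> [-21, 46, -49] -> [-13, 54, -41] -> [13, -54, 41] -> [-54]
  [-1, 42, -33, -18, -49, -12, -23, -21, 35, -29] -> [-33, -18, -49, -12, -23, -21, 35, -29] -> [-29, 35, -21, -23, -12, -49, -18, -33] -> [-21, 43, -13, -15, -4, -41, -10, -25] -> [21, -43, 13, 15, 4, 41, 10, 25] -> [-43, 4]
  [-8, 9, -8] -> [-8] -> [-8] -> [0] -> [0] -> [0]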